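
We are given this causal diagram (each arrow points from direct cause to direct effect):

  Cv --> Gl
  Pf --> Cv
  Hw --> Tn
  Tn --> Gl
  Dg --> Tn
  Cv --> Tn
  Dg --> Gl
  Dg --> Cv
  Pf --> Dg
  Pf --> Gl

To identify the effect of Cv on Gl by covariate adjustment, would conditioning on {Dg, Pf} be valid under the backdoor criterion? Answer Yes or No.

Backdoor paths from Cv to Gl (paths whose first edge points into Cv):
  P1: Cv <- Pf -> Dg -> Tn -> Gl
  P2: Cv <- Pf -> Dg -> Gl
  P3: Cv <- Pf -> Gl
  P4: Cv <- Dg <- Pf -> Gl
  P5: Cv <- Dg -> Tn -> Gl
  P6: Cv <- Dg -> Gl
Condition 1 (no descendant of Cv in the set): holds — descendants of Cv are {Gl, Tn}; none are in {Dg, Pf}.
Condition 2 (every backdoor path blocked by {Dg, Pf}):
  P1: blocked at fork node Pf ∈ conditioning set.
  P2: blocked at fork node Pf ∈ conditioning set.
  P3: blocked at fork node Pf ∈ conditioning set.
  P4: blocked at chain node Dg ∈ conditioning set.
  P5: blocked at fork node Dg ∈ conditioning set.
  P6: blocked at fork node Dg ∈ conditioning set.
{Dg, Pf} satisfies the backdoor criterion.

Yes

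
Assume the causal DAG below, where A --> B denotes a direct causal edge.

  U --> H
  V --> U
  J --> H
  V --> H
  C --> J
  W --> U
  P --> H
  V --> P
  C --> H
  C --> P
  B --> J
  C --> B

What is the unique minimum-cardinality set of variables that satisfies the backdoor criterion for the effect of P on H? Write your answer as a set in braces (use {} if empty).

{C, V}

Variables eligible for adjustment (non-descendants of P, excluding P and H): {B, C, J, U, V, W}.
Backdoor paths from P to H:
  P1: P <- C -> B -> J -> H
  P2: P <- C -> J -> H
  P3: P <- C -> H
  P4: P <- V -> U -> H
  P5: P <- V -> H
The empty set is not sufficient: P1 (P <- C -> B -> J -> H) has no collider blocking it and no conditioned non-collider, so it is open.
Try {C, V}:
  P1: blocked at fork node C ∈ conditioning set.
  P2: blocked at fork node C ∈ conditioning set.
  P3: blocked at fork node C ∈ conditioning set.
  P4: blocked at fork node V ∈ conditioning set.
  P5: blocked at fork node V ∈ conditioning set.
{C, V} contains no descendant of P and blocks every backdoor path.
Every element of {C, V} is needed (dropping C leaves P1 open; dropping V leaves P4 open), so no proper subset is valid.
Among all size-2 subsets of the eligible variables, only {C, V} blocks every backdoor path, so it is the unique smallest valid adjustment set.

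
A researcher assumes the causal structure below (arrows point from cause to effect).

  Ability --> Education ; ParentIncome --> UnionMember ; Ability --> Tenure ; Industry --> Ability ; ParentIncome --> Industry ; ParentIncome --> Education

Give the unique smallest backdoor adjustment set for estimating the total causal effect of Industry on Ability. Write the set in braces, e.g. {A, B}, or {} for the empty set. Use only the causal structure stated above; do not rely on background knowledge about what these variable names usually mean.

{}

Variables eligible for adjustment (non-descendants of Industry, excluding Industry and Ability): {ParentIncome, UnionMember}.
Backdoor paths from Industry to Ability:
  P1: Industry <- ParentIncome -> Education <- Ability
Each backdoor path contains an unconditioned collider, so every path is already blocked with the empty conditioning set:
  P1: blocked at collider Education (neither it nor any descendant is in the conditioning set).
The empty set is therefore the unique smallest valid set.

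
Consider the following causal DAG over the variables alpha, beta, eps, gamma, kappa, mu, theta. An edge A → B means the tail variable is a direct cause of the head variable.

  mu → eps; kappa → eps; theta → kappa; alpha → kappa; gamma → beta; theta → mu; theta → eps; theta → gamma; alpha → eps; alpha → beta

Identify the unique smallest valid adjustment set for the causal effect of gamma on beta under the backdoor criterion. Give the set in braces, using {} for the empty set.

Variables eligible for adjustment (non-descendants of gamma, excluding gamma and beta): {alpha, eps, kappa, mu, theta}.
Backdoor paths from gamma to beta:
  P1: gamma <- theta -> mu -> eps <- alpha -> beta
  P2: gamma <- theta -> mu -> eps <- kappa <- alpha -> beta
  P3: gamma <- theta -> kappa <- alpha -> beta
  P4: gamma <- theta -> kappa -> eps <- alpha -> beta
  P5: gamma <- theta -> eps <- alpha -> beta
  P6: gamma <- theta -> eps <- kappa <- alpha -> beta
Each backdoor path contains an unconditioned collider, so every path is already blocked with the empty conditioning set:
  P1: blocked at collider eps (neither it nor any descendant is in the conditioning set).
  P2: blocked at collider eps (neither it nor any descendant is in the conditioning set).
  P3: blocked at collider kappa (neither it nor any descendant is in the conditioning set).
  P4: blocked at collider eps (neither it nor any descendant is in the conditioning set).
  P5: blocked at collider eps (neither it nor any descendant is in the conditioning set).
  P6: blocked at collider eps (neither it nor any descendant is in the conditioning set).
The empty set is therefore the unique smallest valid set.

{}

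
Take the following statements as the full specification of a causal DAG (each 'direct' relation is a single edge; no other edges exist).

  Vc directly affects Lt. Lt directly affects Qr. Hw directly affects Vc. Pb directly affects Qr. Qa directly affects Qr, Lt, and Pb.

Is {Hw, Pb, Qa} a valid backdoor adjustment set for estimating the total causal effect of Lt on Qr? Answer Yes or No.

Yes

Backdoor paths from Lt to Qr (paths whose first edge points into Lt):
  P1: Lt <- Qa -> Pb -> Qr
  P2: Lt <- Qa -> Qr
Condition 1 (no descendant of Lt in the set): holds — descendants of Lt are {Qr}; none are in {Hw, Pb, Qa}.
Condition 2 (every backdoor path blocked by {Hw, Pb, Qa}):
  P1: blocked at fork node Qa ∈ conditioning set.
  P2: blocked at fork node Qa ∈ conditioning set.
{Hw, Pb, Qa} satisfies the backdoor criterion.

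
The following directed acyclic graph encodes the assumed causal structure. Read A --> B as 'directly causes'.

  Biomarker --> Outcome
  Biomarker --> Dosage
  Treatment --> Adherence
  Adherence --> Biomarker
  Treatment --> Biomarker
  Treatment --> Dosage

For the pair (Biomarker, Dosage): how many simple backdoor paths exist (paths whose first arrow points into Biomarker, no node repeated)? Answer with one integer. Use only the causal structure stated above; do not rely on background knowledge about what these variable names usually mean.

2

A backdoor path from Biomarker to Dosage is any simple undirected path whose first edge points into Biomarker (i.e. leaves Biomarker via a parent).
Parents of Biomarker: {Adherence, Treatment}.
Enumerating:
  P1: Biomarker <- Treatment -> Dosage
  P2: Biomarker <- Adherence <- Treatment -> Dosage
That exhausts the simple backdoor paths. Count: 2.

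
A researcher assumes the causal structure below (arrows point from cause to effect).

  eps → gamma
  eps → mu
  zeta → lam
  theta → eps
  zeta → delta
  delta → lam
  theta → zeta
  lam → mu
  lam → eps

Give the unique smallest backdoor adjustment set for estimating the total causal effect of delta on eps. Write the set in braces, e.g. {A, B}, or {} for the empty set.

Variables eligible for adjustment (non-descendants of delta, excluding delta and eps): {theta, zeta}.
Backdoor paths from delta to eps:
  P1: delta <- zeta <- theta -> eps
  P2: delta <- zeta -> lam -> eps
  P3: delta <- zeta -> lam -> mu <- eps
The empty set is not sufficient: P1 (delta <- zeta <- theta -> eps) has no collider blocking it and no conditioned non-collider, so it is open.
Try {zeta}:
  P1: blocked at chain node zeta ∈ conditioning set.
  P2: blocked at fork node zeta ∈ conditioning set.
  P3: blocked at fork node zeta ∈ conditioning set.
{zeta} contains no descendant of delta and blocks every backdoor path.
No other singleton works — e.g. {theta} leaves P2 open — so {zeta} is the unique smallest valid adjustment set.

{zeta}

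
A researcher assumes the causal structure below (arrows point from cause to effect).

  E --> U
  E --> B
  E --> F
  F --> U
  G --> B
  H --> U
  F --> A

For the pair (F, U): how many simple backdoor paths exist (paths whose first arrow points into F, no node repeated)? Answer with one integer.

A backdoor path from F to U is any simple undirected path whose first edge points into F (i.e. leaves F via a parent).
Parents of F: {E}.
Enumerating:
  P1: F <- E -> U
That exhausts the simple backdoor paths. Count: 1.

1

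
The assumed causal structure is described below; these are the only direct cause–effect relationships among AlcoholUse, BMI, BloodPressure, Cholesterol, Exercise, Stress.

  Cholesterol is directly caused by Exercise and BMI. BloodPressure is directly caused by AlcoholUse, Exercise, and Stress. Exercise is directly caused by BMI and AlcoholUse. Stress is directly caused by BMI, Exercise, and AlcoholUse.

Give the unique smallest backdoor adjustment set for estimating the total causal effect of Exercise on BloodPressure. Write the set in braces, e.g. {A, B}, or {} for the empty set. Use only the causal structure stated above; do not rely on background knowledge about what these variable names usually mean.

Variables eligible for adjustment (non-descendants of Exercise, excluding Exercise and BloodPressure): {AlcoholUse, BMI}.
Backdoor paths from Exercise to BloodPressure:
  P1: Exercise <- AlcoholUse -> Stress -> BloodPressure
  P2: Exercise <- AlcoholUse -> BloodPressure
  P3: Exercise <- BMI -> Stress <- AlcoholUse -> BloodPressure
  P4: Exercise <- BMI -> Stress -> BloodPressure
The empty set is not sufficient: P1 (Exercise <- AlcoholUse -> Stress -> BloodPressure) has no collider blocking it and no conditioned non-collider, so it is open.
Try {AlcoholUse, BMI}:
  P1: blocked at fork node AlcoholUse ∈ conditioning set.
  P2: blocked at fork node AlcoholUse ∈ conditioning set.
  P3: blocked at fork node BMI ∈ conditioning set.
  P4: blocked at fork node BMI ∈ conditioning set.
{AlcoholUse, BMI} contains no descendant of Exercise and blocks every backdoor path.
Every element of {AlcoholUse, BMI} is needed (dropping AlcoholUse leaves P1 open; dropping BMI leaves P4 open), so no proper subset is valid.
Among all size-2 subsets of the eligible variables, only {AlcoholUse, BMI} blocks every backdoor path, so it is the unique smallest valid adjustment set.

{AlcoholUse, BMI}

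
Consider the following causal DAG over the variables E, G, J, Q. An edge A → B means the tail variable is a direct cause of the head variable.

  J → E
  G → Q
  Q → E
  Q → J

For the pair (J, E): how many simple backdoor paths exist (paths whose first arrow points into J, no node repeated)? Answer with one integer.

1

A backdoor path from J to E is any simple undirected path whose first edge points into J (i.e. leaves J via a parent).
Parents of J: {Q}.
Enumerating:
  P1: J <- Q -> E
That exhausts the simple backdoor paths. Count: 1.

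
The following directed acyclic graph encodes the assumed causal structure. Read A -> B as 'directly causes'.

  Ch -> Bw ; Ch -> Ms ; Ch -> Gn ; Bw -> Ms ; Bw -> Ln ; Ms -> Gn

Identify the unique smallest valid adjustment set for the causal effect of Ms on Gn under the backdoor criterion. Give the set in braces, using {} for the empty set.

{Ch}

Variables eligible for adjustment (non-descendants of Ms, excluding Ms and Gn): {Bw, Ch, Ln}.
Backdoor paths from Ms to Gn:
  P1: Ms <- Ch -> Gn
  P2: Ms <- Bw <- Ch -> Gn
The empty set is not sufficient: P1 (Ms <- Ch -> Gn) has no collider blocking it and no conditioned non-collider, so it is open.
Try {Ch}:
  P1: blocked at fork node Ch ∈ conditioning set.
  P2: blocked at fork node Ch ∈ conditioning set.
{Ch} contains no descendant of Ms and blocks every backdoor path.
No other singleton works — e.g. {Bw} leaves P1 open — so {Ch} is the unique smallest valid adjustment set.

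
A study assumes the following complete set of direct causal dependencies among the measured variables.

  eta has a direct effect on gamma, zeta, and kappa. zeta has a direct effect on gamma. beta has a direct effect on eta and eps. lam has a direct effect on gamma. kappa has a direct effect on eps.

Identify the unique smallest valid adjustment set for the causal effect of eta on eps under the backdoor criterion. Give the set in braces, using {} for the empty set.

{beta}

Variables eligible for adjustment (non-descendants of eta, excluding eta and eps): {beta, lam}.
Backdoor paths from eta to eps:
  P1: eta <- beta -> eps
The empty set is not sufficient: P1 (eta <- beta -> eps) has no collider blocking it and no conditioned non-collider, so it is open.
Try {beta}:
  P1: blocked at fork node beta ∈ conditioning set.
{beta} contains no descendant of eta and blocks every backdoor path.
No other singleton works — e.g. {lam} leaves P1 open — so {beta} is the unique smallest valid adjustment set.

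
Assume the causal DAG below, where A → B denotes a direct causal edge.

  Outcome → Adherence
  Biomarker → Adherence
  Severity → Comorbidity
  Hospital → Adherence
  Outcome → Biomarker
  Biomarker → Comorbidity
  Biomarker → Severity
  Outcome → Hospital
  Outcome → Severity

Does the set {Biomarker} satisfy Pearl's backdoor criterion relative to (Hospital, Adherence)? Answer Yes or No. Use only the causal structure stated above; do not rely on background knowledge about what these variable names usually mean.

No

Backdoor paths from Hospital to Adherence (paths whose first edge points into Hospital):
  P1: Hospital <- Outcome -> Biomarker -> Adherence
  P2: Hospital <- Outcome -> Severity <- Biomarker -> Adherence
  P3: Hospital <- Outcome -> Severity -> Comorbidity <- Biomarker -> Adherence
  P4: Hospital <- Outcome -> Adherence
Condition 1 (no descendant of Hospital in the set): holds — descendants of Hospital are {Adherence}; none are in {Biomarker}.
Condition 2 (every backdoor path blocked by {Biomarker}):
  P1: blocked at chain node Biomarker ∈ conditioning set.
  P2: blocked at collider Severity (neither it nor any descendant is in the conditioning set).
  P3: blocked at collider Comorbidity (neither it nor any descendant is in the conditioning set).
  P4: open — no interior node is in the conditioning set.
{Biomarker} does not satisfy the backdoor criterion.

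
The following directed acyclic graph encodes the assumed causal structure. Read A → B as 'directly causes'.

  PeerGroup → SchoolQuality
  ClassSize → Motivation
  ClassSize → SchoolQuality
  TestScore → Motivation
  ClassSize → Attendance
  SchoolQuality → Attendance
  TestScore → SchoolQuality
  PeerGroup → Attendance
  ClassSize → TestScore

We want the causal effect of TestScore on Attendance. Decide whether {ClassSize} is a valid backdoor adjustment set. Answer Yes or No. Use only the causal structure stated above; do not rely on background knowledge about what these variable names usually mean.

Backdoor paths from TestScore to Attendance (paths whose first edge points into TestScore):
  P1: TestScore <- ClassSize -> SchoolQuality <- PeerGroup -> Attendance
  P2: TestScore <- ClassSize -> SchoolQuality -> Attendance
  P3: TestScore <- ClassSize -> Attendance
Condition 1 (no descendant of TestScore in the set): holds — descendants of TestScore are {Attendance, Motivation, SchoolQuality}; none are in {ClassSize}.
Condition 2 (every backdoor path blocked by {ClassSize}):
  P1: blocked at fork node ClassSize ∈ conditioning set.
  P2: blocked at fork node ClassSize ∈ conditioning set.
  P3: blocked at fork node ClassSize ∈ conditioning set.
{ClassSize} satisfies the backdoor criterion.

Yes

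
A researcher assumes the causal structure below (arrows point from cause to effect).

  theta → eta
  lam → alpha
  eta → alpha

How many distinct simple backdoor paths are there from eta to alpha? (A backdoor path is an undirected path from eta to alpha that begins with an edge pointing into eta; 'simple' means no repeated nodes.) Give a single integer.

A backdoor path from eta to alpha is any simple undirected path whose first edge points into eta (i.e. leaves eta via a parent).
Parents of eta: {theta}.
No simple path from any parent of eta reaches alpha without revisiting eta, so there are no backdoor paths.

0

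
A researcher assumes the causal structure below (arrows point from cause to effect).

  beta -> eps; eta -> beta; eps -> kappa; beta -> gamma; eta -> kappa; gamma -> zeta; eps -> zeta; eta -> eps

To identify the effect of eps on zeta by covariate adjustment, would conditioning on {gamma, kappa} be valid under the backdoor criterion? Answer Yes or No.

No

Backdoor paths from eps to zeta (paths whose first edge points into eps):
  P1: eps <- eta -> beta -> gamma -> zeta
  P2: eps <- beta -> gamma -> zeta
Condition 1 (no descendant of eps in the set): FAILS — kappa is a descendant of eps.
Condition 2 (every backdoor path blocked by {gamma, kappa}):
  P1: blocked at chain node gamma ∈ conditioning set.
  P2: blocked at chain node gamma ∈ conditioning set.
{gamma, kappa} does not satisfy the backdoor criterion.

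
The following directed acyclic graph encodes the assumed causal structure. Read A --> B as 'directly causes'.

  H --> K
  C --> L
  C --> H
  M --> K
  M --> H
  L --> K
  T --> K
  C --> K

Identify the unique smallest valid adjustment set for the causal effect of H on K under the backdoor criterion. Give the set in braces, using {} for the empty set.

{C, M}

Variables eligible for adjustment (non-descendants of H, excluding H and K): {C, L, M, T}.
Backdoor paths from H to K:
  P1: H <- M -> K
  P2: H <- C -> L -> K
  P3: H <- C -> K
The empty set is not sufficient: P1 (H <- M -> K) has no collider blocking it and no conditioned non-collider, so it is open.
Try {C, M}:
  P1: blocked at fork node M ∈ conditioning set.
  P2: blocked at fork node C ∈ conditioning set.
  P3: blocked at fork node C ∈ conditioning set.
{C, M} contains no descendant of H and blocks every backdoor path.
Every element of {C, M} is needed (dropping C leaves P2 open; dropping M leaves P1 open), so no proper subset is valid.
Among all size-2 subsets of the eligible variables, only {C, M} blocks every backdoor path, so it is the unique smallest valid adjustment set.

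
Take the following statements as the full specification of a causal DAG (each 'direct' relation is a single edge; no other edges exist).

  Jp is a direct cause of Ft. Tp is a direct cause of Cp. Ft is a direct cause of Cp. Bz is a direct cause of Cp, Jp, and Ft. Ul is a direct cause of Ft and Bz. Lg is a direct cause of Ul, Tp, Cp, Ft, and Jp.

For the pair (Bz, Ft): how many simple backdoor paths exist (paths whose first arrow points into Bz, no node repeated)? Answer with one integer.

A backdoor path from Bz to Ft is any simple undirected path whose first edge points into Bz (i.e. leaves Bz via a parent).
Parents of Bz: {Ul}.
Enumerating:
  P1: Bz <- Ul <- Lg -> Tp -> Cp <- Ft
  P2: Bz <- Ul <- Lg -> Jp -> Ft
  P3: Bz <- Ul <- Lg -> Ft
  P4: Bz <- Ul <- Lg -> Cp <- Ft
  P5: Bz <- Ul -> Ft
That exhausts the simple backdoor paths. Count: 5.

5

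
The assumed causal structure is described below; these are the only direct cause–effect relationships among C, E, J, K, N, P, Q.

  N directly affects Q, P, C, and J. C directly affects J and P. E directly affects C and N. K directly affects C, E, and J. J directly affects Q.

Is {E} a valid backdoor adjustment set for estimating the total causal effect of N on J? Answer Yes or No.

Backdoor paths from N to J (paths whose first edge points into N):
  P1: N <- E <- K -> C -> J
  P2: N <- E <- K -> J
  P3: N <- E -> C <- K -> J
  P4: N <- E -> C -> J
Condition 1 (no descendant of N in the set): holds — descendants of N are {C, J, P, Q}; none are in {E}.
Condition 2 (every backdoor path blocked by {E}):
  P1: blocked at chain node E ∈ conditioning set.
  P2: blocked at chain node E ∈ conditioning set.
  P3: blocked at fork node E ∈ conditioning set.
  P4: blocked at fork node E ∈ conditioning set.
{E} satisfies the backdoor criterion.

Yes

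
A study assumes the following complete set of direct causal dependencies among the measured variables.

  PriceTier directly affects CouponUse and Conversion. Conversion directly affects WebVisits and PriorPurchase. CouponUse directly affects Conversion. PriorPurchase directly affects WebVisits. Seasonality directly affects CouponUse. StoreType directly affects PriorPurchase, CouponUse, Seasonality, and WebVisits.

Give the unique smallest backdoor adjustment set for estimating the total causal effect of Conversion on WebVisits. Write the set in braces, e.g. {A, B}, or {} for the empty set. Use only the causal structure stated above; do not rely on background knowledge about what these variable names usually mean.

{StoreType}

Variables eligible for adjustment (non-descendants of Conversion, excluding Conversion and WebVisits): {CouponUse, PriceTier, Seasonality, StoreType}.
Backdoor paths from Conversion to WebVisits:
  P1: Conversion <- PriceTier -> CouponUse <- StoreType -> PriorPurchase -> WebVisits
  P2: Conversion <- PriceTier -> CouponUse <- StoreType -> WebVisits
  P3: Conversion <- PriceTier -> CouponUse <- Seasonality <- StoreType -> PriorPurchase -> WebVisits
  P4: Conversion <- PriceTier -> CouponUse <- Seasonality <- StoreType -> WebVisits
  P5: Conversion <- CouponUse <- StoreType -> PriorPurchase -> WebVisits
  P6: Conversion <- CouponUse <- StoreType -> WebVisits
  P7: Conversion <- CouponUse <- Seasonality <- StoreType -> PriorPurchase -> WebVisits
  P8: Conversion <- CouponUse <- Seasonality <- StoreType -> WebVisits
The empty set is not sufficient: P5 (Conversion <- CouponUse <- StoreType -> PriorPurchase -> WebVisits) has no collider blocking it and no conditioned non-collider, so it is open.
Try {StoreType}:
  P1: blocked at collider CouponUse (neither it nor any descendant is in the conditioning set).
  P2: blocked at collider CouponUse (neither it nor any descendant is in the conditioning set).
  P3: blocked at collider CouponUse (neither it nor any descendant is in the conditioning set).
  P4: blocked at collider CouponUse (neither it nor any descendant is in the conditioning set).
  P5: blocked at fork node StoreType ∈ conditioning set.
  P6: blocked at fork node StoreType ∈ conditioning set.
  P7: blocked at fork node StoreType ∈ conditioning set.
  P8: blocked at fork node StoreType ∈ conditioning set.
{StoreType} contains no descendant of Conversion and blocks every backdoor path.
No other singleton works — e.g. {Seasonality} leaves P5 open — so {StoreType} is the unique smallest valid adjustment set.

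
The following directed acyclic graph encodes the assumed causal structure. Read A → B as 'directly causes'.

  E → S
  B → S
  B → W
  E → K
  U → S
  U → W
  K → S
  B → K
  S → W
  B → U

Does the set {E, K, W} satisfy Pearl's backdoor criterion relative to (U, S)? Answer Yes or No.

No

Backdoor paths from U to S (paths whose first edge points into U):
  P1: U <- B -> K <- E -> S
  P2: U <- B -> K -> S
  P3: U <- B -> S
  P4: U <- B -> W <- S
Condition 1 (no descendant of U in the set): FAILS — W is a descendant of U.
Condition 2 (every backdoor path blocked by {E, K, W}):
  P1: blocked at fork node E ∈ conditioning set.
  P2: blocked at chain node K ∈ conditioning set.
  P3: open — no interior node is in the conditioning set.
  P4: open — collider(s) W are conditioned on (or have a conditioned descendant) and no non-collider on the path is in the set.
{E, K, W} does not satisfy the backdoor criterion.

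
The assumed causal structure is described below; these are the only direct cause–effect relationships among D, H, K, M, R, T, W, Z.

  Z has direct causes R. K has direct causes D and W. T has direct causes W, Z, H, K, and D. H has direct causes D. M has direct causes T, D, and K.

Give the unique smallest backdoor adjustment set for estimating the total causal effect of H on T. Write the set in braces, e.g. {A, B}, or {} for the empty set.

Variables eligible for adjustment (non-descendants of H, excluding H and T): {D, K, R, W, Z}.
Backdoor paths from H to T:
  P1: H <- D -> K <- W -> T
  P2: H <- D -> K -> T
  P3: H <- D -> K -> M <- T
  P4: H <- D -> T
  P5: H <- D -> M <- K <- W -> T
  P6: H <- D -> M <- K -> T
  P7: H <- D -> M <- T
The empty set is not sufficient: P2 (H <- D -> K -> T) has no collider blocking it and no conditioned non-collider, so it is open.
Try {D}:
  P1: blocked at fork node D ∈ conditioning set.
  P2: blocked at fork node D ∈ conditioning set.
  P3: blocked at fork node D ∈ conditioning set.
  P4: blocked at fork node D ∈ conditioning set.
  P5: blocked at fork node D ∈ conditioning set.
  P6: blocked at fork node D ∈ conditioning set.
  P7: blocked at fork node D ∈ conditioning set.
{D} contains no descendant of H and blocks every backdoor path.
No other singleton works — e.g. {W} leaves P2 open — so {D} is the unique smallest valid adjustment set.

{D}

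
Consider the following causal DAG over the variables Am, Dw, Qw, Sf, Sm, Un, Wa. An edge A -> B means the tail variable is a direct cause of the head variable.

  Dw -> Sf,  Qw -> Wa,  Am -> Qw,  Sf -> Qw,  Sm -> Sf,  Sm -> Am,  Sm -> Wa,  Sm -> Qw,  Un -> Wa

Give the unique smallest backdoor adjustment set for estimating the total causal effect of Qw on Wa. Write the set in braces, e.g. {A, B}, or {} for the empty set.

Variables eligible for adjustment (non-descendants of Qw, excluding Qw and Wa): {Am, Dw, Sf, Sm, Un}.
Backdoor paths from Qw to Wa:
  P1: Qw <- Sm -> Wa
  P2: Qw <- Sf <- Sm -> Wa
  P3: Qw <- Am <- Sm -> Wa
The empty set is not sufficient: P1 (Qw <- Sm -> Wa) has no collider blocking it and no conditioned non-collider, so it is open.
Try {Sm}:
  P1: blocked at fork node Sm ∈ conditioning set.
  P2: blocked at fork node Sm ∈ conditioning set.
  P3: blocked at fork node Sm ∈ conditioning set.
{Sm} contains no descendant of Qw and blocks every backdoor path.
No other singleton works — e.g. {Dw} leaves P1 open — so {Sm} is the unique smallest valid adjustment set.

{Sm}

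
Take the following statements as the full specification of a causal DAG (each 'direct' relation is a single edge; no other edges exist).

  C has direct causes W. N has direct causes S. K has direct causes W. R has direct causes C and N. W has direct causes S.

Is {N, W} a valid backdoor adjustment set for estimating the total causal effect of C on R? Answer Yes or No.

Yes

Backdoor paths from C to R (paths whose first edge points into C):
  P1: C <- W <- S -> N -> R
Condition 1 (no descendant of C in the set): holds — descendants of C are {R}; none are in {N, W}.
Condition 2 (every backdoor path blocked by {N, W}):
  P1: blocked at chain node W ∈ conditioning set.
{N, W} satisfies the backdoor criterion.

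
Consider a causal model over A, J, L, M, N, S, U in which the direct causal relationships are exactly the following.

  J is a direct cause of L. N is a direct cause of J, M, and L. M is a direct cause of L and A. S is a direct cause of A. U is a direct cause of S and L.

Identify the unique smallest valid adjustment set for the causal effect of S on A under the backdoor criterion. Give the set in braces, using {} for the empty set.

Variables eligible for adjustment (non-descendants of S, excluding S and A): {J, L, M, N, U}.
Backdoor paths from S to A:
  P1: S <- U -> L <- N -> M -> A
  P2: S <- U -> L <- M -> A
  P3: S <- U -> L <- J <- N -> M -> A
Each backdoor path contains an unconditioned collider, so every path is already blocked with the empty conditioning set:
  P1: blocked at collider L (neither it nor any descendant is in the conditioning set).
  P2: blocked at collider L (neither it nor any descendant is in the conditioning set).
  P3: blocked at collider L (neither it nor any descendant is in the conditioning set).
The empty set is therefore the unique smallest valid set.

{}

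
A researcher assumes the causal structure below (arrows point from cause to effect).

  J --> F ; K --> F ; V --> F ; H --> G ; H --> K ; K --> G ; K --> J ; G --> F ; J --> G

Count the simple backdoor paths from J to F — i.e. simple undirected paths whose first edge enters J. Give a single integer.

3

A backdoor path from J to F is any simple undirected path whose first edge points into J (i.e. leaves J via a parent).
Parents of J: {K}.
Enumerating:
  P1: J <- K <- H -> G -> F
  P2: J <- K -> G -> F
  P3: J <- K -> F
That exhausts the simple backdoor paths. Count: 3.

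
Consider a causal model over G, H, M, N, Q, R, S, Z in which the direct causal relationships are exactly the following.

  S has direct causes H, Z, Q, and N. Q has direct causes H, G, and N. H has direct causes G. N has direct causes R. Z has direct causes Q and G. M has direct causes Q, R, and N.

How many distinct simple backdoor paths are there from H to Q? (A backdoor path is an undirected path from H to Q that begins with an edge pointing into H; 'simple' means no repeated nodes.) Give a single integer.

A backdoor path from H to Q is any simple undirected path whose first edge points into H (i.e. leaves H via a parent).
Parents of H: {G}.
Enumerating:
  P1: H <- G -> Q
  P2: H <- G -> Z <- Q
  P3: H <- G -> Z -> S <- N <- R -> M <- Q
  P4: H <- G -> Z -> S <- N -> Q
  P5: H <- G -> Z -> S <- N -> M <- Q
  P6: H <- G -> Z -> S <- Q
That exhausts the simple backdoor paths. Count: 6.

6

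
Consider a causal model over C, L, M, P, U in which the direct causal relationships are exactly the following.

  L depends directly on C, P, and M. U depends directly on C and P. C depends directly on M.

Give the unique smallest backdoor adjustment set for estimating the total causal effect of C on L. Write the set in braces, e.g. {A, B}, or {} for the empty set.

Variables eligible for adjustment (non-descendants of C, excluding C and L): {M, P}.
Backdoor paths from C to L:
  P1: C <- M -> L
The empty set is not sufficient: P1 (C <- M -> L) has no collider blocking it and no conditioned non-collider, so it is open.
Try {M}:
  P1: blocked at fork node M ∈ conditioning set.
{M} contains no descendant of C and blocks every backdoor path.
No other singleton works — e.g. {P} leaves P1 open — so {M} is the unique smallest valid adjustment set.

{M}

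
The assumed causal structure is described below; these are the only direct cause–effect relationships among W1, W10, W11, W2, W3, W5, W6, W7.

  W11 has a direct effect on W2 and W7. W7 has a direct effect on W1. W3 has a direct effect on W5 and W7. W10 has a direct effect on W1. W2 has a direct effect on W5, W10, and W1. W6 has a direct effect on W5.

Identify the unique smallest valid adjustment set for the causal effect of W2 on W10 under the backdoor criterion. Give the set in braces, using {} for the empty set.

{}

Variables eligible for adjustment (non-descendants of W2, excluding W2 and W10): {W11, W3, W6, W7}.
Backdoor paths from W2 to W10:
  P1: W2 <- W11 -> W7 -> W1 <- W10
Each backdoor path contains an unconditioned collider, so every path is already blocked with the empty conditioning set:
  P1: blocked at collider W1 (neither it nor any descendant is in the conditioning set).
The empty set is therefore the unique smallest valid set.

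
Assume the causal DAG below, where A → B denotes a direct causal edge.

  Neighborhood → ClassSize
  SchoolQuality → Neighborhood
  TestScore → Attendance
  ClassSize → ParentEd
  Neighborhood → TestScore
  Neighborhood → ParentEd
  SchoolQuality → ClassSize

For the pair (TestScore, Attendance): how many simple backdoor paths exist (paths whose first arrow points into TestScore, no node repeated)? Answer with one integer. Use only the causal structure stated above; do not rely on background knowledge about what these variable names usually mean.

0

A backdoor path from TestScore to Attendance is any simple undirected path whose first edge points into TestScore (i.e. leaves TestScore via a parent).
Parents of TestScore: {Neighborhood}.
No simple path from any parent of TestScore reaches Attendance without revisiting TestScore, so there are no backdoor paths.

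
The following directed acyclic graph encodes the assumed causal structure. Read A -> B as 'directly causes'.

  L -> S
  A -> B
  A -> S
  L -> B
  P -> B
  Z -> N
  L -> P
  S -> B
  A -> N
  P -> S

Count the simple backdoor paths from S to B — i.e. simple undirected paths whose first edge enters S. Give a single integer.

5

A backdoor path from S to B is any simple undirected path whose first edge points into S (i.e. leaves S via a parent).
Parents of S: {A, L, P}.
Enumerating:
  P1: S <- L -> P -> B
  P2: S <- L -> B
  P3: S <- A -> B
  P4: S <- P <- L -> B
  P5: S <- P -> B
That exhausts the simple backdoor paths. Count: 5.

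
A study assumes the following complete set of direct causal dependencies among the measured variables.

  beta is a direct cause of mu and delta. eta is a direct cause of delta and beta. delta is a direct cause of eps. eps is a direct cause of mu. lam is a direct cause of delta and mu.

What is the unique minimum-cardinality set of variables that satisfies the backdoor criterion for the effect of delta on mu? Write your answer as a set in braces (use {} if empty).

{beta, lam}

Variables eligible for adjustment (non-descendants of delta, excluding delta and mu): {beta, eta, lam}.
Backdoor paths from delta to mu:
  P1: delta <- eta -> beta -> mu
  P2: delta <- lam -> mu
  P3: delta <- beta -> mu
The empty set is not sufficient: P1 (delta <- eta -> beta -> mu) has no collider blocking it and no conditioned non-collider, so it is open.
Try {beta, lam}:
  P1: blocked at chain node beta ∈ conditioning set.
  P2: blocked at fork node lam ∈ conditioning set.
  P3: blocked at fork node beta ∈ conditioning set.
{beta, lam} contains no descendant of delta and blocks every backdoor path.
Every element of {beta, lam} is needed (dropping beta leaves P1 open; dropping lam leaves P2 open), so no proper subset is valid.
Among all size-2 subsets of the eligible variables, only {beta, lam} blocks every backdoor path, so it is the unique smallest valid adjustment set.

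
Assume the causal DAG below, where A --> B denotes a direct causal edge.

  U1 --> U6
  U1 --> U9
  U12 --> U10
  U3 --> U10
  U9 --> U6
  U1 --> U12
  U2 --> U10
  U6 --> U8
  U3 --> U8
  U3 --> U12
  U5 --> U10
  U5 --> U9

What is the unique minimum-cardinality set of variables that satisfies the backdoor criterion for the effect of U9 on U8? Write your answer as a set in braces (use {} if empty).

{U1}

Variables eligible for adjustment (non-descendants of U9, excluding U9 and U8): {U1, U10, U12, U2, U3, U5}.
Backdoor paths from U9 to U8:
  P1: U9 <- U1 -> U6 -> U8
  P2: U9 <- U1 -> U12 <- U3 -> U8
  P3: U9 <- U1 -> U12 -> U10 <- U3 -> U8
  P4: U9 <- U5 -> U10 <- U3 -> U12 <- U1 -> U6 -> U8
  P5: U9 <- U5 -> U10 <- U3 -> U8
  P6: U9 <- U5 -> U10 <- U12 <- U1 -> U6 -> U8
  P7: U9 <- U5 -> U10 <- U12 <- U3 -> U8
The empty set is not sufficient: P1 (U9 <- U1 -> U6 -> U8) has no collider blocking it and no conditioned non-collider, so it is open.
Try {U1}:
  P1: blocked at fork node U1 ∈ conditioning set.
  P2: blocked at fork node U1 ∈ conditioning set.
  P3: blocked at fork node U1 ∈ conditioning set.
  P4: blocked at collider U10 (neither it nor any descendant is in the conditioning set).
  P5: blocked at collider U10 (neither it nor any descendant is in the conditioning set).
  P6: blocked at collider U10 (neither it nor any descendant is in the conditioning set).
  P7: blocked at collider U10 (neither it nor any descendant is in the conditioning set).
{U1} contains no descendant of U9 and blocks every backdoor path.
No other singleton works — e.g. {U2} leaves P1 open — so {U1} is the unique smallest valid adjustment set.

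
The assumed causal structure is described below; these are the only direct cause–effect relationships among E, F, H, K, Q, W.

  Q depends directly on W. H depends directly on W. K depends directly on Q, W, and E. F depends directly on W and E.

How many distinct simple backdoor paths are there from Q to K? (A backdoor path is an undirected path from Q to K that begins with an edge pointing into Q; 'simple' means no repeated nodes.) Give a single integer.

2

A backdoor path from Q to K is any simple undirected path whose first edge points into Q (i.e. leaves Q via a parent).
Parents of Q: {W}.
Enumerating:
  P1: Q <- W -> F <- E -> K
  P2: Q <- W -> K
That exhausts the simple backdoor paths. Count: 2.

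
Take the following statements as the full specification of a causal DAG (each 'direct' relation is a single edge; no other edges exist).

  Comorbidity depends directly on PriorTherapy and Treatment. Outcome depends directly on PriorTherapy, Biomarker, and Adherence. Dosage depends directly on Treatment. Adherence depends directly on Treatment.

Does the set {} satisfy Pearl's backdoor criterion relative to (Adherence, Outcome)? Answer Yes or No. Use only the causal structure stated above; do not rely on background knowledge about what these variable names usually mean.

Backdoor paths from Adherence to Outcome (paths whose first edge points into Adherence):
  P1: Adherence <- Treatment -> Comorbidity <- PriorTherapy -> Outcome
Condition 1 (no descendant of Adherence in the set): holds — descendants of Adherence are {Outcome}; none are in {}.
Condition 2 (every backdoor path blocked by {}):
  P1: blocked at collider Comorbidity (neither it nor any descendant is in the conditioning set).
{} satisfies the backdoor criterion.

Yes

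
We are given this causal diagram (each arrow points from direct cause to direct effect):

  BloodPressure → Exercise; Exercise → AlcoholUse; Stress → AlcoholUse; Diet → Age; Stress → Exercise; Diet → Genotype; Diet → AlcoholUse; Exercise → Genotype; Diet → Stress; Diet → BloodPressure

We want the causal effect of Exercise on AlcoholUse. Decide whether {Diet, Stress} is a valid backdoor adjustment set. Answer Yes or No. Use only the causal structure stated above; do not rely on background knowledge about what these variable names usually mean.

Backdoor paths from Exercise to AlcoholUse (paths whose first edge points into Exercise):
  P1: Exercise <- Stress <- Diet -> AlcoholUse
  P2: Exercise <- Stress -> AlcoholUse
  P3: Exercise <- BloodPressure <- Diet -> Stress -> AlcoholUse
  P4: Exercise <- BloodPressure <- Diet -> AlcoholUse
Condition 1 (no descendant of Exercise in the set): holds — descendants of Exercise are {AlcoholUse, Genotype}; none are in {Diet, Stress}.
Condition 2 (every backdoor path blocked by {Diet, Stress}):
  P1: blocked at chain node Stress ∈ conditioning set.
  P2: blocked at fork node Stress ∈ conditioning set.
  P3: blocked at fork node Diet ∈ conditioning set.
  P4: blocked at fork node Diet ∈ conditioning set.
{Diet, Stress} satisfies the backdoor criterion.

Yes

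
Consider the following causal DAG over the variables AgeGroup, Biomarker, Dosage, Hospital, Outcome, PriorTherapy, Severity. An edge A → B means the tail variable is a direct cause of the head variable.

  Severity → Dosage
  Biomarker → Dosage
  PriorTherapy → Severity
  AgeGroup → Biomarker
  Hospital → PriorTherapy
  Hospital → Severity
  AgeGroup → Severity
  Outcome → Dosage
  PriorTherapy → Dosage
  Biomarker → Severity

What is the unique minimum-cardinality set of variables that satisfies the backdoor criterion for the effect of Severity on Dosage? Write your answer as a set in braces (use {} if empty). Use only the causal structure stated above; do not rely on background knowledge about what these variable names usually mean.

Variables eligible for adjustment (non-descendants of Severity, excluding Severity and Dosage): {AgeGroup, Biomarker, Hospital, Outcome, PriorTherapy}.
Backdoor paths from Severity to Dosage:
  P1: Severity <- Hospital -> PriorTherapy -> Dosage
  P2: Severity <- PriorTherapy -> Dosage
  P3: Severity <- AgeGroup -> Biomarker -> Dosage
  P4: Severity <- Biomarker -> Dosage
The empty set is not sufficient: P1 (Severity <- Hospital -> PriorTherapy -> Dosage) has no collider blocking it and no conditioned non-collider, so it is open.
Try {Biomarker, PriorTherapy}:
  P1: blocked at chain node PriorTherapy ∈ conditioning set.
  P2: blocked at fork node PriorTherapy ∈ conditioning set.
  P3: blocked at chain node Biomarker ∈ conditioning set.
  P4: blocked at fork node Biomarker ∈ conditioning set.
{Biomarker, PriorTherapy} contains no descendant of Severity and blocks every backdoor path.
Every element of {Biomarker, PriorTherapy} is needed (dropping Biomarker leaves P3 open; dropping PriorTherapy leaves P1 open), so no proper subset is valid.
Among all size-2 subsets of the eligible variables, only {Biomarker, PriorTherapy} blocks every backdoor path, so it is the unique smallest valid adjustment set.

{Biomarker, PriorTherapy}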